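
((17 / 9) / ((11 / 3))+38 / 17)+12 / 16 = 7855 / 2244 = 3.50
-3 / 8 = -0.38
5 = 5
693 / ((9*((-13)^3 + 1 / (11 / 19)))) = -847 / 24148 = -0.04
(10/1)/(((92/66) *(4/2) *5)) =33/46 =0.72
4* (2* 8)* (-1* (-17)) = 1088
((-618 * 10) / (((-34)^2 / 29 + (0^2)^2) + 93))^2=2163.59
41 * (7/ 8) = 35.88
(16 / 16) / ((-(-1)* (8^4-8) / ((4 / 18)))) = 1 / 18396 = 0.00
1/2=0.50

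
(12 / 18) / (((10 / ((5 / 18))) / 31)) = 31 / 54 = 0.57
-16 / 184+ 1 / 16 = -9 / 368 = -0.02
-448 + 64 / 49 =-21888 / 49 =-446.69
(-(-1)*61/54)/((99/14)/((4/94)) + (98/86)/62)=1138382/167484645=0.01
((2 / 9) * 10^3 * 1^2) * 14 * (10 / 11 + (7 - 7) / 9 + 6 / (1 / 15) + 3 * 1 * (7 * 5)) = 60340000 / 99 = 609494.95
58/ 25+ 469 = 11783/ 25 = 471.32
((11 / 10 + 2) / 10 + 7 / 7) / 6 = 131 / 600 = 0.22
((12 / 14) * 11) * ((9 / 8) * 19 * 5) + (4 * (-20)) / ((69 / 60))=604145 / 644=938.11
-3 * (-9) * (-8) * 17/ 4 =-918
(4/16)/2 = 1/8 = 0.12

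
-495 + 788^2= 620449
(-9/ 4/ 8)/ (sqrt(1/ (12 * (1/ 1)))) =-9 * sqrt(3)/ 16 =-0.97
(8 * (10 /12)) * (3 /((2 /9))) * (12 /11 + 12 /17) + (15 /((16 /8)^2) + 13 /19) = 2361259 /14212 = 166.15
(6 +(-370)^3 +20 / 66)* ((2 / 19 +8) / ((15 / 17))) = -397828612496 / 855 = -465296622.80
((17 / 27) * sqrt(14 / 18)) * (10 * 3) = 170 * sqrt(7) / 27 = 16.66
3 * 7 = 21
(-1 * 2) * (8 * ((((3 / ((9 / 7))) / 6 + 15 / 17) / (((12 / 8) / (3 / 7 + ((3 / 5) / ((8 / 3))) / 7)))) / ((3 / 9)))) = -33454 / 1785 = -18.74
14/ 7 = 2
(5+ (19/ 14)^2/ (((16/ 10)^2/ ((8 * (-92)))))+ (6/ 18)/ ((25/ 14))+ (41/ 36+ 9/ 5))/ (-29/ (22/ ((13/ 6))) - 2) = 505864711/ 4711350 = 107.37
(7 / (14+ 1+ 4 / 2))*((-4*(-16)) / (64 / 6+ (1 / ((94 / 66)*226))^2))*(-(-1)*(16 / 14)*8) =1386416750592 / 61377880435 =22.59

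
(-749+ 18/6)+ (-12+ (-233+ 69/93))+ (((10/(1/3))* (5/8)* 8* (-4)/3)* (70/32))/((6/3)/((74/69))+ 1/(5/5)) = -7511601/6572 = -1142.97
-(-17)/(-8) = -17/8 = -2.12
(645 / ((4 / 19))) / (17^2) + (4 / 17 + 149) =184771 / 1156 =159.84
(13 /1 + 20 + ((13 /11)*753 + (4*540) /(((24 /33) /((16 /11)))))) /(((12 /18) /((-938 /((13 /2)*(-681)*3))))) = 18032112 /32461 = 555.50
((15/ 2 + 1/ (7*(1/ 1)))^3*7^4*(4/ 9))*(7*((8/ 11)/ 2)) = 120054214/ 99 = 1212668.83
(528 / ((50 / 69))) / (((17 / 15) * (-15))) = -18216 / 425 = -42.86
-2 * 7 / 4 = -7 / 2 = -3.50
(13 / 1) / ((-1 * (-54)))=13 / 54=0.24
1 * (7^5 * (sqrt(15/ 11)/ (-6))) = -3271.06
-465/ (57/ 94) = -14570/ 19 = -766.84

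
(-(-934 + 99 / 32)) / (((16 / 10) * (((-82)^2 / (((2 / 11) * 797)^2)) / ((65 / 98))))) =6149728292825 / 5102924288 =1205.14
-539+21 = -518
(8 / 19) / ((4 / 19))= 2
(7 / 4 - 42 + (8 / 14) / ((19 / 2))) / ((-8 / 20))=106905 / 1064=100.47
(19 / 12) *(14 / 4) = 5.54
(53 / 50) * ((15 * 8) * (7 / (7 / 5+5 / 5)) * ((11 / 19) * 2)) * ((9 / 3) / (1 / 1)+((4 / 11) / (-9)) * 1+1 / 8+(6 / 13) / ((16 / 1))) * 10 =29731940 / 2223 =13374.69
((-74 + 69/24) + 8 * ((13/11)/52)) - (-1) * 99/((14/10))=-141/616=-0.23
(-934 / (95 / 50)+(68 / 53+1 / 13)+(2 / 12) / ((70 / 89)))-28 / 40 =-539603119 / 1099644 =-490.71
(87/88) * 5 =435/88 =4.94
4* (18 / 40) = 9 / 5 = 1.80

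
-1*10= -10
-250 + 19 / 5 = -1231 / 5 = -246.20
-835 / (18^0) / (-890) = 167 / 178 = 0.94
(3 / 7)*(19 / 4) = 57 / 28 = 2.04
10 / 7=1.43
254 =254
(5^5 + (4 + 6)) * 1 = 3135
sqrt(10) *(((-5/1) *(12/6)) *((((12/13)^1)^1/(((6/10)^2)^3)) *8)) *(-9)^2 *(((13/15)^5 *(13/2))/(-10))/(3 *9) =29703440 *sqrt(10)/19683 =4772.17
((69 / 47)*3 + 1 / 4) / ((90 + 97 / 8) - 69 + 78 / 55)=96250 / 714353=0.13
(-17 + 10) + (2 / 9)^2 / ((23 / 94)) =-12665 / 1863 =-6.80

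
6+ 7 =13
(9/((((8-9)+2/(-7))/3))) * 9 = -189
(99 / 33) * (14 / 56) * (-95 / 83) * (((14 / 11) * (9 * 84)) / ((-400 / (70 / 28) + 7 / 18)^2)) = -244331640 / 7536019777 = -0.03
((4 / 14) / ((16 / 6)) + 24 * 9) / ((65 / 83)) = 502233 / 1820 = 275.95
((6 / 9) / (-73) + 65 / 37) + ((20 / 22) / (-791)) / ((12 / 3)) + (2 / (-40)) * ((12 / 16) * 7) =8374980017 / 5640336240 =1.48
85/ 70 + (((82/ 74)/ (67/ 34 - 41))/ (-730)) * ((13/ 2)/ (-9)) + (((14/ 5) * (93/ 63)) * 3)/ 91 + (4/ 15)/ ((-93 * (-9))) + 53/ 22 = 67746389205179/ 18017987981994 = 3.76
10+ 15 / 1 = 25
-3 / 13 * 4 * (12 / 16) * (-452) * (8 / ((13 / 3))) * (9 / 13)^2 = 7908192 / 28561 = 276.89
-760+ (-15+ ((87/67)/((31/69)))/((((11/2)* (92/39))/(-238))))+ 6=-18780644/22847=-822.02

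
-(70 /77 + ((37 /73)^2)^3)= -1541565253389 /1664676489179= -0.93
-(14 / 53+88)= -4678 / 53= -88.26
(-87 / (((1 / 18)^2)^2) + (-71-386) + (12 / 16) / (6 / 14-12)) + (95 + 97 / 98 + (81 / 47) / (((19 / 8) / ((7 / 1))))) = -43161596029397 / 4725756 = -9133268.00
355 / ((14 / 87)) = 30885 / 14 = 2206.07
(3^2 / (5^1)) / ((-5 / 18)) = -162 / 25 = -6.48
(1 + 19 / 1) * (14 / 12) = 70 / 3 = 23.33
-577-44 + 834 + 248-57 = 404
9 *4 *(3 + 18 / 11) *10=18360 / 11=1669.09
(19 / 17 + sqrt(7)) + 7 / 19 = 480 / 323 + sqrt(7) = 4.13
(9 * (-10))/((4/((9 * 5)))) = -1012.50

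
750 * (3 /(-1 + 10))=250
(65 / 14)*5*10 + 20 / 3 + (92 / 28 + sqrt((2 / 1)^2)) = 5126 / 21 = 244.10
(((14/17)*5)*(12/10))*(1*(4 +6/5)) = 2184/85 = 25.69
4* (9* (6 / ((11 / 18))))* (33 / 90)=648 / 5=129.60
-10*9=-90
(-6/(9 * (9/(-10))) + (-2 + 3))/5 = 47/135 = 0.35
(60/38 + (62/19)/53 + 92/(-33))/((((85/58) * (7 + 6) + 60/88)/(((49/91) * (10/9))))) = -15479968/445002363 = -0.03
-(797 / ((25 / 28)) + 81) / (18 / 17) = -413797 / 450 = -919.55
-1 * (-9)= 9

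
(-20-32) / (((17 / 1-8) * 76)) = -13 / 171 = -0.08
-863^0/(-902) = 1/902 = 0.00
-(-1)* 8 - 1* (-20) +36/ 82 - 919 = -36513/ 41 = -890.56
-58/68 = -29/34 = -0.85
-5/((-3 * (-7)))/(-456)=5/9576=0.00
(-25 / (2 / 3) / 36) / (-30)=5 / 144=0.03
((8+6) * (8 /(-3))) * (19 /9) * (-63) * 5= 74480 /3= 24826.67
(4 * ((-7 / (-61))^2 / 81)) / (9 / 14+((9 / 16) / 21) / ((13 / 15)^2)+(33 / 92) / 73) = 0.00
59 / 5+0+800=4059 / 5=811.80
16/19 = 0.84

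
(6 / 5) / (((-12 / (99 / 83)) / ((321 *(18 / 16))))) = -286011 / 6640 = -43.07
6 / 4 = 1.50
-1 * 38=-38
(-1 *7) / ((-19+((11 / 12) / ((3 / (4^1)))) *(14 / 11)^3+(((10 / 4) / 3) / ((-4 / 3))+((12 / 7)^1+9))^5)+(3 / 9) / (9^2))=-113352164868096 / 1692643248372514727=-0.00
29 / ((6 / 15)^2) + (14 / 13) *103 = 15193 / 52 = 292.17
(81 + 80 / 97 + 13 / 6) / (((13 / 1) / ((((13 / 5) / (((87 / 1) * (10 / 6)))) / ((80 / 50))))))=48883 / 675120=0.07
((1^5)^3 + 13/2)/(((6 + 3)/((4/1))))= 10/3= 3.33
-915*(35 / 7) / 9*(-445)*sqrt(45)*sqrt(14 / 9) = 678625*sqrt(70) / 3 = 1892594.70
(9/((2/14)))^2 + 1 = 3970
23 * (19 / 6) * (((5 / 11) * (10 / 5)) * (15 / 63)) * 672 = 349600 / 33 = 10593.94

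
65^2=4225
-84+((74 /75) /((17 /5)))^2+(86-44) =-2725574 /65025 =-41.92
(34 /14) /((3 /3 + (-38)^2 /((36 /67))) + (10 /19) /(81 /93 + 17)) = 47367 /52436153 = 0.00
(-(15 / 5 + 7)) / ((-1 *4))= 5 / 2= 2.50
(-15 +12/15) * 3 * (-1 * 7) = 1491/5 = 298.20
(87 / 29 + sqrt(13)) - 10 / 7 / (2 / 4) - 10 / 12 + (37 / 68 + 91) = sqrt(13) + 129739 / 1428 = 94.46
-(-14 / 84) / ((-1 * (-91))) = 1 / 546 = 0.00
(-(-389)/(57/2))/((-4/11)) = -4279/114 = -37.54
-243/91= -2.67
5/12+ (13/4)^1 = 11/3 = 3.67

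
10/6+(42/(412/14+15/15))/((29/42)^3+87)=2318647847/1378119585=1.68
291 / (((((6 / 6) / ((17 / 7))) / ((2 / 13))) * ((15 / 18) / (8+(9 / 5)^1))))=415548 / 325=1278.61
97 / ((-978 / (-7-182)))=6111 / 326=18.75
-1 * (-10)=10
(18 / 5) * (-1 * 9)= -162 / 5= -32.40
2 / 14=1 / 7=0.14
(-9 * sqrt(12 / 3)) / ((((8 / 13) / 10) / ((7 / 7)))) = -585 / 2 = -292.50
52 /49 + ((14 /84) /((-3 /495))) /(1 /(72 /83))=-92704 /4067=-22.79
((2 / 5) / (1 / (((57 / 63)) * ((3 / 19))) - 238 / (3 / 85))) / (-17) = 6 / 1717765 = 0.00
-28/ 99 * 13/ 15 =-364/ 1485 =-0.25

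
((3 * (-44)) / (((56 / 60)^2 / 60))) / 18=-24750 / 49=-505.10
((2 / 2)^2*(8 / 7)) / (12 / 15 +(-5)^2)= 40 / 903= 0.04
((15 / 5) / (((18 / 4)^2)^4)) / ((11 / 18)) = 512 / 17537553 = 0.00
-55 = -55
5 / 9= 0.56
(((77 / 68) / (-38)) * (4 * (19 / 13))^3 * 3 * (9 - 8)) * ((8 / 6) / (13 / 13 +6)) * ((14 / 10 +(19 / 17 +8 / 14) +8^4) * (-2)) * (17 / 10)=309923270976 / 6536075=47417.34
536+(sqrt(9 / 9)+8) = 545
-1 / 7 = -0.14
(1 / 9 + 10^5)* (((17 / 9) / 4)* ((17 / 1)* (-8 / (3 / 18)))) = -1040401156 / 27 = -38533376.15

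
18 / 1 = 18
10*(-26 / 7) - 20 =-400 / 7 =-57.14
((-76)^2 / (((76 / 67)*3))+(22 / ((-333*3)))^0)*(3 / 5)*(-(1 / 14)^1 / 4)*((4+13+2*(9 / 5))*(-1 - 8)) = 944613 / 280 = 3373.62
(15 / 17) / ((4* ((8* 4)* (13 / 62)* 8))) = 465 / 113152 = 0.00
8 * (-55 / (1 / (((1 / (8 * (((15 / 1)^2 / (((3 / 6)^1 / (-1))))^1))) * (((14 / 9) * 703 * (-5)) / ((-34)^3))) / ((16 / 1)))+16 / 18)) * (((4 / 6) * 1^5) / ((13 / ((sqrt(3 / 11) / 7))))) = 21090 * sqrt(33) / 29798656667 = 0.00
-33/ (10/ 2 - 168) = 33/ 163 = 0.20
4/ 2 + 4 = 6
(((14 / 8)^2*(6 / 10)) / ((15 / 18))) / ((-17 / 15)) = -1323 / 680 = -1.95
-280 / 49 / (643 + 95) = -20 / 2583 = -0.01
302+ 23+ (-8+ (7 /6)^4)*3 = 132433 /432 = 306.56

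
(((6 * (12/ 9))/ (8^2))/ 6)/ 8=1/ 384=0.00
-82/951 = -0.09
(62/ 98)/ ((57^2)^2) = 0.00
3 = 3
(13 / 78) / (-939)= -1 / 5634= -0.00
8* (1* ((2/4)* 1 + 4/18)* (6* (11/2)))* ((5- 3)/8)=143/3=47.67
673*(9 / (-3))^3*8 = -145368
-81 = -81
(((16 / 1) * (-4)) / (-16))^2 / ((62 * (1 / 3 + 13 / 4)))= 96 / 1333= 0.07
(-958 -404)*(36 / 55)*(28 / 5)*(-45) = 224655.71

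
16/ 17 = 0.94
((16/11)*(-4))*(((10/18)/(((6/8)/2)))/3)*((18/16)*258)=-27520/33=-833.94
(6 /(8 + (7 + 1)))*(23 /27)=23 /72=0.32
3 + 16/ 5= 31/ 5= 6.20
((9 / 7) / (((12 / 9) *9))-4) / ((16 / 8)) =-109 / 56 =-1.95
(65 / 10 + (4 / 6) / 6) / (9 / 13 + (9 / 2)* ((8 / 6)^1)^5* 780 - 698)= 1547 / 3297950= 0.00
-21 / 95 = -0.22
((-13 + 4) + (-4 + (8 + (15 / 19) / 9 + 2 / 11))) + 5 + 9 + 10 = 12082 / 627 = 19.27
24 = 24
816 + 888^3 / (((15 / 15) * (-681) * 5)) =-232482864 / 1135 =-204830.72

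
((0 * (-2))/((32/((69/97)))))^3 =0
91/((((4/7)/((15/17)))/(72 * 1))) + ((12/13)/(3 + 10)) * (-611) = 2226282/221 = 10073.67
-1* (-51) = 51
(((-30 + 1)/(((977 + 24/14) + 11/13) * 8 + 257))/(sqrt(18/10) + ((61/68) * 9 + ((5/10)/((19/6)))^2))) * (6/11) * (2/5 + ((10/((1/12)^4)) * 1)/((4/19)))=-203.92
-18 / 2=-9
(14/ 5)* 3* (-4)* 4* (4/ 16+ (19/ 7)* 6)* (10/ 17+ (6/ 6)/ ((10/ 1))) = -650052/ 425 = -1529.53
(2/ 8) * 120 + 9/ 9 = 31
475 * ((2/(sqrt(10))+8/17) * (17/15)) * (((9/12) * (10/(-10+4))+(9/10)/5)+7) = 3521.27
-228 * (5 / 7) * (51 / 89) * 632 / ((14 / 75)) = -1377918000 / 4361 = -315963.77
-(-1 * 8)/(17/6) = 48/17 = 2.82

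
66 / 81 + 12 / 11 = 566 / 297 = 1.91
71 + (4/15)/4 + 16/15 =1082/15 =72.13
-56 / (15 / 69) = -257.60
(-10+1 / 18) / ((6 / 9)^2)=-179 / 8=-22.38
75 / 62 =1.21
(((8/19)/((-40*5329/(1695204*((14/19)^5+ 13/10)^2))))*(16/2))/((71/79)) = -378010853762669542627128/5509392233308905327625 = -68.61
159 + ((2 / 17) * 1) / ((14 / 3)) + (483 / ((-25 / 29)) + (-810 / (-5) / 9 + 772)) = 388.75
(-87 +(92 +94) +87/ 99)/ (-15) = -3296/ 495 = -6.66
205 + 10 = 215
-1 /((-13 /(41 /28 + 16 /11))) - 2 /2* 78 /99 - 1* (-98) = 1170409 /12012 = 97.44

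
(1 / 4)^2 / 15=1 / 240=0.00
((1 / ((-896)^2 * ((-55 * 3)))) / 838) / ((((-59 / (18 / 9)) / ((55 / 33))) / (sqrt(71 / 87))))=sqrt(6177) / 170937166675968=0.00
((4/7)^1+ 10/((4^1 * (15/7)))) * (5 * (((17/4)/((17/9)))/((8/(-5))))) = -5475/448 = -12.22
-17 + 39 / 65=-82 / 5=-16.40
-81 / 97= -0.84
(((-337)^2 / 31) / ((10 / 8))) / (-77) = -38.06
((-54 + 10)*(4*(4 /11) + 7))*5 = -1860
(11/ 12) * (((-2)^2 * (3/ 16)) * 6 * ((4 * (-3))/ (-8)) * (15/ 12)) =495/ 64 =7.73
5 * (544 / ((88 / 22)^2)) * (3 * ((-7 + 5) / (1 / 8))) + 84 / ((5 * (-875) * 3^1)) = -5100004 / 625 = -8160.01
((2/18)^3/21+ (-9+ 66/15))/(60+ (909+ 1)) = -176051/37124325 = -0.00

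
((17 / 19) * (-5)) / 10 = -17 / 38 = -0.45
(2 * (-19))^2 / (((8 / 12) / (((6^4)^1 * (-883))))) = -2478701088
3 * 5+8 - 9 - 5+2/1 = 11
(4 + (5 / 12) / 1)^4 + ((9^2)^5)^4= 3064963886735877065882301446839564066944817 / 20736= 147808829414345923316083200000000000000.00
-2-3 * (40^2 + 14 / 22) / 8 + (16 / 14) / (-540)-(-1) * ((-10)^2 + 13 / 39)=-41738621 / 83160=-501.91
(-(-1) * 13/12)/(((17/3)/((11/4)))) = 143/272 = 0.53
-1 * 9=-9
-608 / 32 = -19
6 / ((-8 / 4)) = -3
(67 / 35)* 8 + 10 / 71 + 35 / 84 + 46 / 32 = 2064653 / 119280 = 17.31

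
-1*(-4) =4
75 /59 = 1.27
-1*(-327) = 327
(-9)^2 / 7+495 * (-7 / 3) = -8004 / 7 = -1143.43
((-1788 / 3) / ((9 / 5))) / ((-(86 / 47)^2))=1645705 / 16641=98.89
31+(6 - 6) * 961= 31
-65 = -65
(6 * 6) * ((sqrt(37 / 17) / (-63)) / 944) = -sqrt(629) / 28084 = -0.00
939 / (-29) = -939 / 29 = -32.38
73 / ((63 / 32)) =2336 / 63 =37.08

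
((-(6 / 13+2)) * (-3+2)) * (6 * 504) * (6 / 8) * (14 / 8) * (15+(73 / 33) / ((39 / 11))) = 152643.41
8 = 8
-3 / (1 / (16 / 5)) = -48 / 5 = -9.60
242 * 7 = 1694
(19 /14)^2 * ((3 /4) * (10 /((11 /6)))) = 16245 /2156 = 7.53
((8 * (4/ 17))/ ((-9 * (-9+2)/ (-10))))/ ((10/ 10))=-320/ 1071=-0.30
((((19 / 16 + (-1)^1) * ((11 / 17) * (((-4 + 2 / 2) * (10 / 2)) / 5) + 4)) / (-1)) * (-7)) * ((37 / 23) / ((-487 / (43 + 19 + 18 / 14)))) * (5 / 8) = -8605275 / 24373376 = -0.35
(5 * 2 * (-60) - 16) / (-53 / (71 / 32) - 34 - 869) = 43736 / 65809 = 0.66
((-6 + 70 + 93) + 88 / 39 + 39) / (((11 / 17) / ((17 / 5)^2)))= 37987316 / 10725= 3541.94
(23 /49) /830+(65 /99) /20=268909 /8052660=0.03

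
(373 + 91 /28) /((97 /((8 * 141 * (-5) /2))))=-1061025 /97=-10938.40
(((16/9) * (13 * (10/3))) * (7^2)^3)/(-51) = -244709920/1377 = -177712.36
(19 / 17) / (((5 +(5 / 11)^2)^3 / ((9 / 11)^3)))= 25289 / 5831000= 0.00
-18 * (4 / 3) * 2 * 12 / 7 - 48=-912 / 7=-130.29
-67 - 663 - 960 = -1690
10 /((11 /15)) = 150 /11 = 13.64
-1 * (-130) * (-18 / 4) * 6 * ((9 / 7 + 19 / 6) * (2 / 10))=-21879 / 7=-3125.57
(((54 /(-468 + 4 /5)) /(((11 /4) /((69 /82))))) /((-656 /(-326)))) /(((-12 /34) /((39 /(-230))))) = -0.01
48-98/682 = 16319/341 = 47.86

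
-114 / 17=-6.71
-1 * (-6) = 6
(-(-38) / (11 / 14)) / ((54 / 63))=1862 / 33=56.42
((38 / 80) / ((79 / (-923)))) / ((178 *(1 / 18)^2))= -1420497 / 140620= -10.10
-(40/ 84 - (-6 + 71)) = 1355/ 21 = 64.52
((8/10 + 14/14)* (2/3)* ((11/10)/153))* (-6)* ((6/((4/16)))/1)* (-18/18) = 1.24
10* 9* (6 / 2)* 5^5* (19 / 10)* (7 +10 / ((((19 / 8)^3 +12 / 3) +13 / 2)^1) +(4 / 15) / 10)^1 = 29206137375 / 2447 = 11935487.28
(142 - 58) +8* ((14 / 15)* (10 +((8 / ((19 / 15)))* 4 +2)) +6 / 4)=35552 / 95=374.23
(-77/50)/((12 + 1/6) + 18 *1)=-231/4525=-0.05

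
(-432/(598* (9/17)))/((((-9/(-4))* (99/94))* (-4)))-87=-7713077/88803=-86.86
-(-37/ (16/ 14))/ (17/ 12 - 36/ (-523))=406371/ 18646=21.79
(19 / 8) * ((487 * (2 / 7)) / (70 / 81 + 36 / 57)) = 14240367 / 64456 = 220.93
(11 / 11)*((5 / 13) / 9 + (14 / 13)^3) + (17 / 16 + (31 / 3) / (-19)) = 10882007 / 6010992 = 1.81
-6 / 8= -3 / 4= -0.75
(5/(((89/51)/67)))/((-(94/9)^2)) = -1383885/786404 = -1.76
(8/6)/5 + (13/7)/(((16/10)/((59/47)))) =68053/39480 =1.72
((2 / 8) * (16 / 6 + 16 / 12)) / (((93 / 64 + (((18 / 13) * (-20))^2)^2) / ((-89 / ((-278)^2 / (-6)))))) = 81341728 / 6923080730319511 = 0.00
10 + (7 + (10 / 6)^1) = 56 / 3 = 18.67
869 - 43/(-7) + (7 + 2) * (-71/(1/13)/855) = 575509/665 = 865.43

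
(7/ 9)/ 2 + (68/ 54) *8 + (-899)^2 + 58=43646551/ 54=808269.46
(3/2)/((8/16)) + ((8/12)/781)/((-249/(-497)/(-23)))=24329/8217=2.96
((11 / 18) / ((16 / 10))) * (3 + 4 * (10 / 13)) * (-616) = -334565 / 234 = -1429.76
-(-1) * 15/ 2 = 15/ 2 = 7.50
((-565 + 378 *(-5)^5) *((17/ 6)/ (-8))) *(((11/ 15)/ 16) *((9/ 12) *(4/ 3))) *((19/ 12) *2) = 839797739/ 13824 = 60749.26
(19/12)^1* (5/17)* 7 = 665/204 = 3.26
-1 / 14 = -0.07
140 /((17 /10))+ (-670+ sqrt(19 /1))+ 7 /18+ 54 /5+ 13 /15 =-176131 /306+ sqrt(19) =-571.23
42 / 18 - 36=-101 / 3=-33.67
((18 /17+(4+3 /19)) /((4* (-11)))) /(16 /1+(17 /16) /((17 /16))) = -0.01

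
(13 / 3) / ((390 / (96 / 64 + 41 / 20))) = 71 / 1800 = 0.04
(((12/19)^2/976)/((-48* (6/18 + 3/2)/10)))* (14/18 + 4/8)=-115/1937848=-0.00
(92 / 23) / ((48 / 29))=29 / 12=2.42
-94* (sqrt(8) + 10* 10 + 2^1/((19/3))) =-179164/19 - 188* sqrt(2) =-9695.56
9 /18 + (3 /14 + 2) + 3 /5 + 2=186 /35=5.31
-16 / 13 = -1.23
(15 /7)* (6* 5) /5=90 /7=12.86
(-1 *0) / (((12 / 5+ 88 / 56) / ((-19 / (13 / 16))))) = 0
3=3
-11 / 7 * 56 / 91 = -88 / 91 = -0.97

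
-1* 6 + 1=-5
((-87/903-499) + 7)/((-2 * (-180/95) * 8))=-2814299/173376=-16.23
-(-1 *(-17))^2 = -289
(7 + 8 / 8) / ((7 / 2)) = 16 / 7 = 2.29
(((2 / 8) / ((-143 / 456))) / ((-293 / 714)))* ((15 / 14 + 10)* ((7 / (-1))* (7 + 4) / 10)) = -630819 / 3809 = -165.61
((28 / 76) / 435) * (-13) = -91 / 8265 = -0.01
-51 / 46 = -1.11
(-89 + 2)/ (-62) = 87/ 62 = 1.40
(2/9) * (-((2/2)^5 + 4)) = -10/9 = -1.11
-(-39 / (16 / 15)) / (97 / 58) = 16965 / 776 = 21.86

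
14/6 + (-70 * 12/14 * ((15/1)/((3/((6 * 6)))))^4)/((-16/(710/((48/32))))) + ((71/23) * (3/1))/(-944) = 121369472064151345/65136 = 1863324000002.32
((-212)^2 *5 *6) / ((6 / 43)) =9662960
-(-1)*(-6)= -6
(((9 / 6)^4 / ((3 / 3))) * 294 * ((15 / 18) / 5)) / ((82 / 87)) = 345303 / 1312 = 263.19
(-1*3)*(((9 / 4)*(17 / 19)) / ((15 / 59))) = -9027 / 380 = -23.76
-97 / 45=-2.16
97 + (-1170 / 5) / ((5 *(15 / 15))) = 251 / 5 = 50.20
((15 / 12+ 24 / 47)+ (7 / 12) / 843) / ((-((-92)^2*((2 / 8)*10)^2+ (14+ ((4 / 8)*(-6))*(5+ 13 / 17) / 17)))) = -60504173 / 1817635404276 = -0.00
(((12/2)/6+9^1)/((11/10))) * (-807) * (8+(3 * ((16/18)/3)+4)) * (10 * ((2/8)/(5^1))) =-1560200/33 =-47278.79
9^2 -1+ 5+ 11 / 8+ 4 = 90.38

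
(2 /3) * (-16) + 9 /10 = -293 /30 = -9.77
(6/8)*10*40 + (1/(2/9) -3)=301.50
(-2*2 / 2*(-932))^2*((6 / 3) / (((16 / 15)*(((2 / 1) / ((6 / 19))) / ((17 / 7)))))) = 332248680 / 133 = 2498110.38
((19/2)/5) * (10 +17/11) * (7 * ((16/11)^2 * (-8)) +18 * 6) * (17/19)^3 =-395584934/2402455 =-164.66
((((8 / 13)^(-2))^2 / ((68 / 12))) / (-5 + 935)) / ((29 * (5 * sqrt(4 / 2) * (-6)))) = -28561 * sqrt(2) / 37559500800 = -0.00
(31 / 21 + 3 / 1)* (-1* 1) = -94 / 21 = -4.48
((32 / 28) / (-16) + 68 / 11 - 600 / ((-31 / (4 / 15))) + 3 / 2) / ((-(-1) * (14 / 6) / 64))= 5853312 / 16709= 350.31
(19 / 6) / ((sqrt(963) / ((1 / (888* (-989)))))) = -19* sqrt(107) / 1691474832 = -0.00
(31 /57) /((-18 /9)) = -31 /114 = -0.27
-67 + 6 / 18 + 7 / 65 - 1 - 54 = -23704 / 195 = -121.56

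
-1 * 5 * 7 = -35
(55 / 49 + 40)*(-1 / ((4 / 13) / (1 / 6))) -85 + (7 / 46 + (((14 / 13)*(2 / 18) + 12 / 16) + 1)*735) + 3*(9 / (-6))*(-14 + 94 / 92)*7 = 1675.89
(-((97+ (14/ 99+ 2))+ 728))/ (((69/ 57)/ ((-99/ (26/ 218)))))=13045229/ 23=567183.87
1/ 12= 0.08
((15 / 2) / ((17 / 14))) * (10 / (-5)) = -12.35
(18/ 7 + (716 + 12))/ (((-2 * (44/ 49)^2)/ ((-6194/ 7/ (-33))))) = -388032421/ 31944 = -12147.27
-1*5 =-5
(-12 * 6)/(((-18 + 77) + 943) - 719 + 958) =-72/1241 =-0.06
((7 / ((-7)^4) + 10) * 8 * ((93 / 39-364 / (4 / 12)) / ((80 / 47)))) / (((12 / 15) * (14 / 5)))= -11421027025 / 499408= -22869.13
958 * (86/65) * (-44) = -3625072/65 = -55770.34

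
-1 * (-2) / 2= 1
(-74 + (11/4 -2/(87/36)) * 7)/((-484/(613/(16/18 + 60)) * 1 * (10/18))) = 348713019/153834560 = 2.27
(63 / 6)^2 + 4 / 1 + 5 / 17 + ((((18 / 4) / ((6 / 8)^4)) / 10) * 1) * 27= 52001 / 340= 152.94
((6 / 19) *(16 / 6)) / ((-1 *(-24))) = 2 / 57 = 0.04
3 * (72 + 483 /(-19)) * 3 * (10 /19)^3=7965000 /130321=61.12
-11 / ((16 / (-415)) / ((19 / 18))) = 86735 / 288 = 301.16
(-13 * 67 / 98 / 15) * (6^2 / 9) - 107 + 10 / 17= -108.78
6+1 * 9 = 15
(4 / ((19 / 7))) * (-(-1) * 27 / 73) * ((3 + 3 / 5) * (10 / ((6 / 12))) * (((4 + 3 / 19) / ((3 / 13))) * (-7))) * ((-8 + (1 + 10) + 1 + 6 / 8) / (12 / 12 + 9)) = -16304652 / 6935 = -2351.07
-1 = -1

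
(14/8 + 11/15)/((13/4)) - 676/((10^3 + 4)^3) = 37698757429/49337343120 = 0.76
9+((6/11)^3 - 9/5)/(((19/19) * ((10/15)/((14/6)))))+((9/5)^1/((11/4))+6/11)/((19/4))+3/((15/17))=1750157/252890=6.92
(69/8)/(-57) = -23/152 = -0.15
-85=-85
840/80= 10.50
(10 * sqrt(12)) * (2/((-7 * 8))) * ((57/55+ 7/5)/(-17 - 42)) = 134 * sqrt(3)/4543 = 0.05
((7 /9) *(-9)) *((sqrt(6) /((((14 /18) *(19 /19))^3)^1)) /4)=-729 *sqrt(6) /196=-9.11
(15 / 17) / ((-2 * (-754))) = 15 / 25636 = 0.00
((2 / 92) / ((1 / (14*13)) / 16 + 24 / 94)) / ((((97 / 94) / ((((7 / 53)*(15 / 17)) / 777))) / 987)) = 31744920480 / 2602450271377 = 0.01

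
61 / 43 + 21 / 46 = 3709 / 1978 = 1.88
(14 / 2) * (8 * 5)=280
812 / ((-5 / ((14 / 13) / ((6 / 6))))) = -11368 / 65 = -174.89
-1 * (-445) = 445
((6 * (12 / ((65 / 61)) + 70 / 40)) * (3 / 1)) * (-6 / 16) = -87.83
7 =7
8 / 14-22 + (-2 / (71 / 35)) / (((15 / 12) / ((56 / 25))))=-288202 / 12425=-23.20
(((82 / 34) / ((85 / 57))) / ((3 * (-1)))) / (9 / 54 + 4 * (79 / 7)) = -32718 / 2749835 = -0.01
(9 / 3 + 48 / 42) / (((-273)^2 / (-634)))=-18386 / 521703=-0.04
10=10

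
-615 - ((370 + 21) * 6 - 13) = -2948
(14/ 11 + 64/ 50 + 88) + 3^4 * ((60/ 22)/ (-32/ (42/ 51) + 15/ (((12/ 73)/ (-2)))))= 25440266/ 284075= 89.55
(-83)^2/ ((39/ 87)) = 199781/ 13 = 15367.77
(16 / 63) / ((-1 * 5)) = -16 / 315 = -0.05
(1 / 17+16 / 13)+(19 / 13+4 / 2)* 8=6405 / 221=28.98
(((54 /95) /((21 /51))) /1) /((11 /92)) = 11.55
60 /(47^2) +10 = 10.03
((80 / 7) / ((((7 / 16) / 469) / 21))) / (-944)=-16080 / 59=-272.54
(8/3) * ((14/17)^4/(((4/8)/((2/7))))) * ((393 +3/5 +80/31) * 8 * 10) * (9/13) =517642911744/33658963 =15379.05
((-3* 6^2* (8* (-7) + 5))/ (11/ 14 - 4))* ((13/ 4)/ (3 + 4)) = -3978/ 5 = -795.60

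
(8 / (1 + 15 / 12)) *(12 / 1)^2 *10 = 5120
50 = 50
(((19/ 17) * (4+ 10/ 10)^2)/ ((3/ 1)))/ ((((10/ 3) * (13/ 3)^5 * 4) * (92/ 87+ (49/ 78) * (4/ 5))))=10041975/ 34267259312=0.00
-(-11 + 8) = 3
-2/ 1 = -2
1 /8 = 0.12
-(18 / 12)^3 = -27 / 8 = -3.38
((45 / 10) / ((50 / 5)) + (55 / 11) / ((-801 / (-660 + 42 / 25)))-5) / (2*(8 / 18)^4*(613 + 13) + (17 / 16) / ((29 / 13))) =-596937276 / 66824559305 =-0.01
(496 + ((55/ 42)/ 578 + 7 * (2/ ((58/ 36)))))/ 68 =355305131/ 47872272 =7.42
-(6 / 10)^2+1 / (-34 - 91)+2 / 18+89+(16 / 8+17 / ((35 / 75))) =1001477 / 7875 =127.17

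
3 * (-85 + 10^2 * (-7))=-2355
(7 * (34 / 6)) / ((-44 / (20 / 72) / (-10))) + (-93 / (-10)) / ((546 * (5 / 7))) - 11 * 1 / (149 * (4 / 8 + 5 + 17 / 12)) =6010120447 / 2387449350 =2.52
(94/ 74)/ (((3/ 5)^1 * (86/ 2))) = 235/ 4773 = 0.05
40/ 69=0.58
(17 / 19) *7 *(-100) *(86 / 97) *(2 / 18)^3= -1023400 / 1343547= -0.76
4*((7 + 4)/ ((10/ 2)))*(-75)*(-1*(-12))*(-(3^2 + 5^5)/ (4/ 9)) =55847880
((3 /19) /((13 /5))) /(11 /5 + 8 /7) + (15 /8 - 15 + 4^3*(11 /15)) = 13034027 /385320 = 33.83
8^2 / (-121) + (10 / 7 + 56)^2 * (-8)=-156435808 / 5929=-26384.86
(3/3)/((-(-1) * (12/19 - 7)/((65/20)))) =-247/484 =-0.51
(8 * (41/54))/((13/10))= 1640/351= 4.67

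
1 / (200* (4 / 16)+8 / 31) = 31 / 1558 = 0.02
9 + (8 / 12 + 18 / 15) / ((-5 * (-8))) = 1357 / 150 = 9.05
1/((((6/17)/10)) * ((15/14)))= 238/9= 26.44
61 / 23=2.65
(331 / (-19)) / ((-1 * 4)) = 4.36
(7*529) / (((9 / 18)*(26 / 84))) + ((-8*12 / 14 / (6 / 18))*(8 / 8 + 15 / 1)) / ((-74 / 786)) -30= 92232594 / 3367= 27393.11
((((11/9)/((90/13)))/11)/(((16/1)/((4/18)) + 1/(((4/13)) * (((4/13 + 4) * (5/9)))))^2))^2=2659247718400/298973643320376686607201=0.00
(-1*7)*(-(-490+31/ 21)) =-10259/ 3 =-3419.67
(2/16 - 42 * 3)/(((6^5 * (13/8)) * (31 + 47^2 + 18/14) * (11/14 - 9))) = 49343/91193253840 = 0.00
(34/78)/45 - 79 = -138628/1755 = -78.99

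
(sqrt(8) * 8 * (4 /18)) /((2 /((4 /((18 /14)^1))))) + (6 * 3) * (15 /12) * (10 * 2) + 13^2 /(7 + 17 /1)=448 * sqrt(2) /81 + 10969 /24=464.86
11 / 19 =0.58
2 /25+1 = 27 /25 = 1.08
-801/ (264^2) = -89/ 7744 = -0.01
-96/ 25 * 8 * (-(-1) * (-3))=2304/ 25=92.16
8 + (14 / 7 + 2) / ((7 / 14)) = 16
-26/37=-0.70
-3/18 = -1/6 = -0.17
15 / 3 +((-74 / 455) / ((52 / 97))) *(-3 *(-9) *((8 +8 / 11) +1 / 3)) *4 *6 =-8890051 / 5005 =-1776.23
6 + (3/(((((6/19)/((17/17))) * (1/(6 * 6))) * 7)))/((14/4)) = 19.96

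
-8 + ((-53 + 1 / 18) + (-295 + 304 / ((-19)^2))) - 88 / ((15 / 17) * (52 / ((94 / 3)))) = -9229853 / 22230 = -415.20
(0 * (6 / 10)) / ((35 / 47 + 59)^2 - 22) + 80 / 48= 5 / 3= 1.67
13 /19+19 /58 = 1115 /1102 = 1.01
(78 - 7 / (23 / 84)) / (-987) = -402 / 7567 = -0.05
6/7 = 0.86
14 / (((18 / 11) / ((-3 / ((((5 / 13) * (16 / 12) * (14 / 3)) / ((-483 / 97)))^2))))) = -1672782111 / 15054400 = -111.12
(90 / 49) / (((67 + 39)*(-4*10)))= -9 / 20776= -0.00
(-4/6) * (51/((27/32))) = -1088/27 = -40.30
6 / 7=0.86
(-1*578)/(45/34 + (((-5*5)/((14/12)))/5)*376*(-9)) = -137564/3451995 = -0.04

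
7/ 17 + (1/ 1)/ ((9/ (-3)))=0.08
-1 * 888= -888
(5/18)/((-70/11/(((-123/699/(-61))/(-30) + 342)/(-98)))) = 1604078729/10530127440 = 0.15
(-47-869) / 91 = -10.07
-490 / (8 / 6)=-735 / 2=-367.50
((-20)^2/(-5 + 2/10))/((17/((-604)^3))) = 55087216000/51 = 1080141490.20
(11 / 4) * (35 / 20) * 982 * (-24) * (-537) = 60907077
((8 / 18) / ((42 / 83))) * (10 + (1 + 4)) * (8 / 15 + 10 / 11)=5644 / 297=19.00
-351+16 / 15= -5249 / 15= -349.93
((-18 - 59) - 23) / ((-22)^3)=25 / 2662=0.01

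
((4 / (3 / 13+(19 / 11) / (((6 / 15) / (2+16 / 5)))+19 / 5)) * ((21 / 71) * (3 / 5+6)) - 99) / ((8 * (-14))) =132711777 / 150587024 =0.88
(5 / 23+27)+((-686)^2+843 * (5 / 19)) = 205759291 / 437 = 470845.06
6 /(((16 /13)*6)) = 13 /16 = 0.81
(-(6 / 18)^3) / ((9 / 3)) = -1 / 81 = -0.01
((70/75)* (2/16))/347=7/20820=0.00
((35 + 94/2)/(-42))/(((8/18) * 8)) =-123/224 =-0.55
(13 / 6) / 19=13 / 114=0.11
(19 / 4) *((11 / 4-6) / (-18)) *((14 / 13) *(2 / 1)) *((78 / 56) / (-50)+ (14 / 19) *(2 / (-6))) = -0.51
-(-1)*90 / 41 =90 / 41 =2.20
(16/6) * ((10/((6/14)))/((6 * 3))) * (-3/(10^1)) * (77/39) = -2156/1053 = -2.05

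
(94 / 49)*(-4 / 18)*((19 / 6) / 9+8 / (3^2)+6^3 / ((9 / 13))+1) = -133.96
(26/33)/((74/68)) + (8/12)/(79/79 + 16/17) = 3910/3663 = 1.07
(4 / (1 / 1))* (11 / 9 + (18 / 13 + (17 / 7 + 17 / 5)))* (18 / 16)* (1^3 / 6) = 6.33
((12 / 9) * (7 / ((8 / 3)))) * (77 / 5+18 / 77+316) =127679 / 110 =1160.72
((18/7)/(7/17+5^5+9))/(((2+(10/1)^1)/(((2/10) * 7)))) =51/532850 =0.00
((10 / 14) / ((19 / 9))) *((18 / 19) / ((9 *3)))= 0.01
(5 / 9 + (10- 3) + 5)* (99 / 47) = 26.45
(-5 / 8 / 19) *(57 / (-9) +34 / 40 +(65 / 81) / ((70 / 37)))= 57371 / 344736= 0.17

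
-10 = -10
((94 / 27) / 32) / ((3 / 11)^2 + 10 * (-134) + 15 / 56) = -39809 / 490186134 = -0.00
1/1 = 1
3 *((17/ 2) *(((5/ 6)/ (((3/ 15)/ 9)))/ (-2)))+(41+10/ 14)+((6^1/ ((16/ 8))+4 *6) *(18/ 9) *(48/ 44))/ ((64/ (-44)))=-26707/ 56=-476.91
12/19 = 0.63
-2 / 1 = -2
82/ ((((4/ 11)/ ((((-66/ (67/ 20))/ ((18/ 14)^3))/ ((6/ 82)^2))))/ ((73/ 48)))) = -593771.15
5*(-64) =-320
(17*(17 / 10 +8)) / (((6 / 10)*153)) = 97 / 54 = 1.80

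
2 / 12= 1 / 6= 0.17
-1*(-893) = 893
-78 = -78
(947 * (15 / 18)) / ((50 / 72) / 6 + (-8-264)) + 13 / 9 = -770689 / 528543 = -1.46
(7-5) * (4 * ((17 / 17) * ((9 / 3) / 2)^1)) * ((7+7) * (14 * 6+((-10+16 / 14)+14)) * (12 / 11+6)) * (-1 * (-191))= 223112448 / 11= 20282949.82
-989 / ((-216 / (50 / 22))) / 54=24725 / 128304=0.19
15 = 15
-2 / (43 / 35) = -70 / 43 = -1.63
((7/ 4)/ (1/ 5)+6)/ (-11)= -1.34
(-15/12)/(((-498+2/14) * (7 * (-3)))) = -1/8364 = -0.00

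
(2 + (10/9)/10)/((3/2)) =38/27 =1.41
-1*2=-2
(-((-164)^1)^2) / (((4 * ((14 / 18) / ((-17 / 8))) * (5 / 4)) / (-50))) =-5143860 / 7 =-734837.14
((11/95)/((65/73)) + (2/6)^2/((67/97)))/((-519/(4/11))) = -4332736/21257604225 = -0.00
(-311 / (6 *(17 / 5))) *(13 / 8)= -20215 / 816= -24.77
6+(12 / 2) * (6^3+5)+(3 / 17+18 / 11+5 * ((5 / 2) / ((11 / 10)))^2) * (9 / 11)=30650850 / 22627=1354.61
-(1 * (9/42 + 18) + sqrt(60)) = -255/14 - 2 * sqrt(15) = -25.96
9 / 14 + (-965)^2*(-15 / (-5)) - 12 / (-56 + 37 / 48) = 2793675.86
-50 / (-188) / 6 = 25 / 564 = 0.04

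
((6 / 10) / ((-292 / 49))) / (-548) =147 / 800080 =0.00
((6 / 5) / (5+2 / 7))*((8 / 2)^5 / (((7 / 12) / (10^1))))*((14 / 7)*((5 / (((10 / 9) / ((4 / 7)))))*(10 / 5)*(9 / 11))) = 95551488 / 2849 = 33538.61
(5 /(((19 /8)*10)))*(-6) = -24 /19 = -1.26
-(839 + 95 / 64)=-53791 / 64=-840.48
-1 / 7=-0.14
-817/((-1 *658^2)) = 817/432964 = 0.00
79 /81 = 0.98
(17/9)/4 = 17/36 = 0.47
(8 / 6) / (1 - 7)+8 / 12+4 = 4.44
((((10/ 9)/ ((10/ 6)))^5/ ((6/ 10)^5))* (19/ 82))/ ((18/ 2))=950000/ 21789081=0.04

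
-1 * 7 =-7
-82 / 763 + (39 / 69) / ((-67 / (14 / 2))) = -195795 / 1175783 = -0.17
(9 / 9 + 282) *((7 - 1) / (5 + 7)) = 283 / 2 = 141.50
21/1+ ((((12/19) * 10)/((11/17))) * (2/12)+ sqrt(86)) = sqrt(86)+ 4729/209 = 31.90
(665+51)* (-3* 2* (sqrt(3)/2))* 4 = -14881.78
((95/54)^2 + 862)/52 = 2522617/151632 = 16.64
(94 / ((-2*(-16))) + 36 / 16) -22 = -269 / 16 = -16.81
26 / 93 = 0.28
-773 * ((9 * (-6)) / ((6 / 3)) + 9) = 13914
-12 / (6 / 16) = -32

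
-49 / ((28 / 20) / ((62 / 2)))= -1085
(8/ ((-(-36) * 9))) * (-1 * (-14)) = 28/ 81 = 0.35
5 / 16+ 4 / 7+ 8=995 / 112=8.88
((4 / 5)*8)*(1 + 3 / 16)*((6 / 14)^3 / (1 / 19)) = 19494 / 1715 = 11.37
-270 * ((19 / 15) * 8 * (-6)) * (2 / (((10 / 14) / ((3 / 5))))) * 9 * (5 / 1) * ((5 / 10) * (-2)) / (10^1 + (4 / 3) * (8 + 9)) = -1329696 / 35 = -37991.31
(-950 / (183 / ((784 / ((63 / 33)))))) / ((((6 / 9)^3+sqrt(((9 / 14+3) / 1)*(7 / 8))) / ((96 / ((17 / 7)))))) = 8629125120 / 1071221 - 7280824320*sqrt(51) / 1071221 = -40483.11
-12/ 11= -1.09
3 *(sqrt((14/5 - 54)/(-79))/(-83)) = -48 *sqrt(395)/32785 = -0.03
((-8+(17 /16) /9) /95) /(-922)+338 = 852636323 /2522592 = 338.00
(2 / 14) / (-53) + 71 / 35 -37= -64877 / 1855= -34.97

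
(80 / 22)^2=1600 / 121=13.22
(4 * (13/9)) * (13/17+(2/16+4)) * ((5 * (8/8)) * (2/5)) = 8645/153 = 56.50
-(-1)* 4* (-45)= -180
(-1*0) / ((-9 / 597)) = 0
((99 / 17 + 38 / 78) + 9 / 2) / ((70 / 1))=2867 / 18564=0.15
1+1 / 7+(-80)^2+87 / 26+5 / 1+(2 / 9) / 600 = 1574811541 / 245700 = 6409.49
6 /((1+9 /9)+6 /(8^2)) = 192 /67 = 2.87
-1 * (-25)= 25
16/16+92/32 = 31/8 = 3.88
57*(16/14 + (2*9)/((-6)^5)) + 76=141.01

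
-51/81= -17/27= -0.63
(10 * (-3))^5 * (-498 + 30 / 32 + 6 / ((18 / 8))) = 12013818750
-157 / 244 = -0.64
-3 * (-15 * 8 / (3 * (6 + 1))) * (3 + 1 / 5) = 54.86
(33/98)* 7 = 33/14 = 2.36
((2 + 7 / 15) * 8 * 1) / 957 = 296 / 14355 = 0.02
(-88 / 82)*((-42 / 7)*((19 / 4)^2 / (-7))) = -11913 / 574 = -20.75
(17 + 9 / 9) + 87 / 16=375 / 16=23.44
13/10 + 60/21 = 291/70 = 4.16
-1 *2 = -2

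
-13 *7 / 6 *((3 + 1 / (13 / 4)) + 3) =-287 / 3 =-95.67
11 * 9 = 99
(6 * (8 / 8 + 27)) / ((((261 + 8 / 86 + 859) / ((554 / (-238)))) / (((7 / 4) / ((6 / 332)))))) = -33.81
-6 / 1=-6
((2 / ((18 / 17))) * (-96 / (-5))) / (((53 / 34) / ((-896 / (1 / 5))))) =-16572416 / 159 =-104229.03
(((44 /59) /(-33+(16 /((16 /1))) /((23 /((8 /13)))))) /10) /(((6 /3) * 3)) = -3289 /8725215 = -0.00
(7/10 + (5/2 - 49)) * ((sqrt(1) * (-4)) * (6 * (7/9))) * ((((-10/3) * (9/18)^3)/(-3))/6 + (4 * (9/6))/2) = 1046759/405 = 2584.59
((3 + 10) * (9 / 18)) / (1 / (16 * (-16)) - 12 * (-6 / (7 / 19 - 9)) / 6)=-68224 / 14633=-4.66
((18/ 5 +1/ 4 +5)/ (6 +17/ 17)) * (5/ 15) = 59/ 140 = 0.42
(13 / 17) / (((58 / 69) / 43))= 38571 / 986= 39.12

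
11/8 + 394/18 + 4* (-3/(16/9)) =1189/72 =16.51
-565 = -565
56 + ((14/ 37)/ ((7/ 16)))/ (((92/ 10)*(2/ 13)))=48176/ 851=56.61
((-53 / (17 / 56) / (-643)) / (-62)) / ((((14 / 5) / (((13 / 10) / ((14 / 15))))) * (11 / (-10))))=51675 / 26092297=0.00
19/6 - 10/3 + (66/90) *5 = 7/2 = 3.50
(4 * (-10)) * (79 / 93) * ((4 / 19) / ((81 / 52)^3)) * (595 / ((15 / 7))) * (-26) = 38492441128960 / 2817168741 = 13663.52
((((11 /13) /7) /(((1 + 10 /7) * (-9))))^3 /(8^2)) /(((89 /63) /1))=-0.00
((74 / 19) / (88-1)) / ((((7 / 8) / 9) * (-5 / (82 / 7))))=-145632 / 134995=-1.08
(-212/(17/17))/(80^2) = -53/1600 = -0.03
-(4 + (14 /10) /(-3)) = -53 /15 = -3.53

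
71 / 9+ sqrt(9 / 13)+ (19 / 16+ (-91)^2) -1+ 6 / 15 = 3*sqrt(13) / 13+ 5968423 / 720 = 8290.31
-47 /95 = -0.49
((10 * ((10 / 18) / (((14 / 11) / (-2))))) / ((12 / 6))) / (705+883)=-275 / 100044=-0.00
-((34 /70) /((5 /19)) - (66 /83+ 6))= 71891 /14525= 4.95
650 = 650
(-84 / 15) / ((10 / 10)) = -28 / 5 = -5.60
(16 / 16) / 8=1 / 8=0.12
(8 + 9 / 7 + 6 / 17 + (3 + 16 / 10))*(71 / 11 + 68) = 991224 / 935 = 1060.13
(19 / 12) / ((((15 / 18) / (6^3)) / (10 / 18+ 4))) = 9348 / 5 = 1869.60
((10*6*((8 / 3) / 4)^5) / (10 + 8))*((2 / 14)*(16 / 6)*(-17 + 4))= -33280 / 15309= -2.17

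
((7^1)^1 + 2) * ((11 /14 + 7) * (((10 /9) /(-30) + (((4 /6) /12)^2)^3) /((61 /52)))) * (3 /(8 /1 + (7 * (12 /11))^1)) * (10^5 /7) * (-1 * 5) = 5029486515625 /165888324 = 30318.51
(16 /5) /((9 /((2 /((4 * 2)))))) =4 /45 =0.09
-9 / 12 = -3 / 4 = -0.75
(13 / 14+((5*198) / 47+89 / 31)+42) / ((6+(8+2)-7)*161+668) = 0.03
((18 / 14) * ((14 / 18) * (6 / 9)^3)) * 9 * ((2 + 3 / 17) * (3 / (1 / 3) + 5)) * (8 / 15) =33152 / 765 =43.34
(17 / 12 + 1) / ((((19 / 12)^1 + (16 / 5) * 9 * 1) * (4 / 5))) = 725 / 7292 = 0.10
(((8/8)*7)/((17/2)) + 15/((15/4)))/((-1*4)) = -41/34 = -1.21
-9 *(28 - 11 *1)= -153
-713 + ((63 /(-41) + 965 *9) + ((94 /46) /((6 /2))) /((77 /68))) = 1736360993 /217833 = 7971.06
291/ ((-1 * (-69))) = 97/ 23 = 4.22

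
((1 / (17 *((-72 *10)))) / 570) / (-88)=1 / 613958400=0.00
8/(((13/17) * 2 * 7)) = 68/91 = 0.75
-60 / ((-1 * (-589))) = -60 / 589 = -0.10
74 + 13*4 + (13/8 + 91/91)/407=410277/3256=126.01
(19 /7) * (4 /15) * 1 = 76 /105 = 0.72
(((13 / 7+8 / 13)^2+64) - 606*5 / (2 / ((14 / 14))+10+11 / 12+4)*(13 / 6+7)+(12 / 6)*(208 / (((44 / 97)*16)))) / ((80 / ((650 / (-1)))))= 40006046845 / 3251248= 12304.83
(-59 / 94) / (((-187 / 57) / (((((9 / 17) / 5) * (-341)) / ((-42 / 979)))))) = 306191061 / 1901620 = 161.02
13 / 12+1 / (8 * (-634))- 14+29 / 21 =-409571 / 35504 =-11.54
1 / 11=0.09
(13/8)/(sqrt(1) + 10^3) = 1/616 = 0.00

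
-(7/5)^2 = -49/25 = -1.96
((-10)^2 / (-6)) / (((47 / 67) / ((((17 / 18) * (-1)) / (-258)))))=-0.09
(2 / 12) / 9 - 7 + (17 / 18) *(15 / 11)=-5.69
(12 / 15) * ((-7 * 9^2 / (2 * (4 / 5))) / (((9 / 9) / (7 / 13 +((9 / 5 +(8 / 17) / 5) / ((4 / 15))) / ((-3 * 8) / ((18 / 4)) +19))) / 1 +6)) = -21746151 / 532724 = -40.82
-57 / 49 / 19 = -3 / 49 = -0.06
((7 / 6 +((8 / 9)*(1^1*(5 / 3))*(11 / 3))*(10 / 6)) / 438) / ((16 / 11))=54637 / 3405888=0.02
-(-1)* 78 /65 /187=0.01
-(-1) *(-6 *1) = -6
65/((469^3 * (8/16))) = 130/103161709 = 0.00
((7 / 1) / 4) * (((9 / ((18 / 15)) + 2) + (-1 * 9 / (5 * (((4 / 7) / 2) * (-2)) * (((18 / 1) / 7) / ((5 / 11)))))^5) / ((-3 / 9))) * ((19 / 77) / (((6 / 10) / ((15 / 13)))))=-71844235466625 / 3018626564096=-23.80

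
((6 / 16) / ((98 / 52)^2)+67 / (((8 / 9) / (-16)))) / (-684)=1930235 / 1094856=1.76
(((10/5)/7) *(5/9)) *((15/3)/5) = 10/63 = 0.16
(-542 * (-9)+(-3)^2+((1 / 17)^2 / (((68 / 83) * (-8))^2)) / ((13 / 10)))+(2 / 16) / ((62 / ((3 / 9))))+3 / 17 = 252667878457049 / 51700167168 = 4887.18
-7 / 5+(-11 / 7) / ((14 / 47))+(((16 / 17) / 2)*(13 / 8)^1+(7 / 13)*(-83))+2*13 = -2664271 / 108290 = -24.60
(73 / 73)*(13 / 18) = 13 / 18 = 0.72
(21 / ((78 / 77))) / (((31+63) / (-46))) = -12397 / 1222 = -10.14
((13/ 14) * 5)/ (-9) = -65/ 126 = -0.52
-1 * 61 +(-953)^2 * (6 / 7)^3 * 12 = 2354056805 / 343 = 6863139.37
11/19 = 0.58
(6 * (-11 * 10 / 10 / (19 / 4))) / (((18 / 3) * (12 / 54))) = -198 / 19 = -10.42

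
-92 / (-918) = 46 / 459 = 0.10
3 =3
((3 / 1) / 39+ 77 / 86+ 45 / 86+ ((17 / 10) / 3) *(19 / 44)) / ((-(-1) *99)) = 1284077 / 73050120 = 0.02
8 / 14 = 0.57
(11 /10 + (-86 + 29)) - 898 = -953.90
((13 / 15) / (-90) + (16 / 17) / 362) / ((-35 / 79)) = 0.02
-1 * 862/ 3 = -287.33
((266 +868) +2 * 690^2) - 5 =953329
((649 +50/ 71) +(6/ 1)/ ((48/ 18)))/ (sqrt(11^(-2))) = 2036705/ 284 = 7171.50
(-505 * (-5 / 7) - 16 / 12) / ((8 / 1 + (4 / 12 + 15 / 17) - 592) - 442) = -128299 / 365848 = -0.35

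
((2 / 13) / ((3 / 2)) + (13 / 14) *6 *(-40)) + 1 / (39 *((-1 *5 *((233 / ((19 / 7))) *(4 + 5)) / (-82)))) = -91087466 / 408915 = -222.75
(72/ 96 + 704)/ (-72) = -2819/ 288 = -9.79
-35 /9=-3.89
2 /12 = 1 /6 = 0.17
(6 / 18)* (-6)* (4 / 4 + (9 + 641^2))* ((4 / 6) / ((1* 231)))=-1643564 / 693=-2371.67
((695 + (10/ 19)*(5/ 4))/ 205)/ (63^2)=5287/ 6183702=0.00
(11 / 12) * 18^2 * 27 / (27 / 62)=18414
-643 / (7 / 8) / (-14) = 2572 / 49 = 52.49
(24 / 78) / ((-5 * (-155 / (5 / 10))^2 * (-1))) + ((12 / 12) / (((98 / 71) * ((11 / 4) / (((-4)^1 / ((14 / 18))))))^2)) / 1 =40809248259529 / 22230557974625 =1.84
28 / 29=0.97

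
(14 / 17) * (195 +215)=5740 / 17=337.65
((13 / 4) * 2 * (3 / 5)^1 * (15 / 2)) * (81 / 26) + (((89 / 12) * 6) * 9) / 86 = 32949 / 344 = 95.78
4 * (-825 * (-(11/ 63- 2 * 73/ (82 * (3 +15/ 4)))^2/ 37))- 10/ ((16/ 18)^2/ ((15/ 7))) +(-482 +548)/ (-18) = -712804715411/ 23698549728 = -30.08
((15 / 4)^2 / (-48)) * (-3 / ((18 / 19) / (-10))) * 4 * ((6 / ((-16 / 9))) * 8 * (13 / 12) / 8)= 277875 / 2048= 135.68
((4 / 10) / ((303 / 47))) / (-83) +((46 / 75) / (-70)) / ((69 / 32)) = -317606 / 66016125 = -0.00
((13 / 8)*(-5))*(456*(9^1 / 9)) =-3705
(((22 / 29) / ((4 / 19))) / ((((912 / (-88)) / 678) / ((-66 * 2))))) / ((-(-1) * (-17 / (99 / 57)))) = -29779794 / 9367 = -3179.22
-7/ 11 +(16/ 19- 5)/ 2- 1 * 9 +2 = -4061/ 418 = -9.72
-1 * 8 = -8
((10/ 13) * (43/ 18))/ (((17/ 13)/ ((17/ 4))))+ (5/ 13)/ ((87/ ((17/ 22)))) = 892115/ 149292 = 5.98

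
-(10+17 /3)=-15.67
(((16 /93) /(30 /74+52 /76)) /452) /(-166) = -703 /334070601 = -0.00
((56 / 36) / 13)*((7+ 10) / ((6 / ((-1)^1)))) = -119 / 351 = -0.34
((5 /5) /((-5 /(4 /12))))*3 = -0.20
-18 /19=-0.95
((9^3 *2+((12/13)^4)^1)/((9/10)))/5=324.16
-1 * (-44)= 44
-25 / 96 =-0.26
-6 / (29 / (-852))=5112 / 29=176.28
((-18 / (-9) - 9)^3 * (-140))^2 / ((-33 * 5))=-461184080 / 33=-13975275.15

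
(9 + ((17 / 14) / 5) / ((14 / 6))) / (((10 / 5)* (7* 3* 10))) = 1487 / 68600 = 0.02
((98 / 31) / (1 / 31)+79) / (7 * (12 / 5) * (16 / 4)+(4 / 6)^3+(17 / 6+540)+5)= 47790 / 166139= 0.29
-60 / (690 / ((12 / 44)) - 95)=-12 / 487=-0.02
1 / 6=0.17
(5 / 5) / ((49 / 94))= 94 / 49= 1.92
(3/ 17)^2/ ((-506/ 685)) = -6165/ 146234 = -0.04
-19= -19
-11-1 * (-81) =70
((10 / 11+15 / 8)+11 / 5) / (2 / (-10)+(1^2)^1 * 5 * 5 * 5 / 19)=13889 / 17776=0.78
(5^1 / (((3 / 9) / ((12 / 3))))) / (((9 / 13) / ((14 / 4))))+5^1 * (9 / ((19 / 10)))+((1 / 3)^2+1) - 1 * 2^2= 55426 / 171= 324.13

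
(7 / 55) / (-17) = -7 / 935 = -0.01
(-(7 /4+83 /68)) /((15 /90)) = -303 /17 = -17.82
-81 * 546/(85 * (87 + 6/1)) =-5.59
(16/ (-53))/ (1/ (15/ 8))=-30/ 53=-0.57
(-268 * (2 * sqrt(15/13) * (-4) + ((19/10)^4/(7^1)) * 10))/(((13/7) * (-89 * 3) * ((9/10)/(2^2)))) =24.08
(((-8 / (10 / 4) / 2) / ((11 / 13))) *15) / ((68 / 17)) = -78 / 11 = -7.09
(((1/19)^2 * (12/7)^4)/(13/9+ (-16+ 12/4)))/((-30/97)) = 377136/56339465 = 0.01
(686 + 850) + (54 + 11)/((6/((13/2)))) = 19277/12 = 1606.42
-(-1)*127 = 127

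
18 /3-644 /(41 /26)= -16498 /41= -402.39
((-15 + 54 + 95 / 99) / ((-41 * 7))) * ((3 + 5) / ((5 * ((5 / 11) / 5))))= -31648 / 12915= -2.45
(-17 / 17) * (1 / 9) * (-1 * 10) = 10 / 9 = 1.11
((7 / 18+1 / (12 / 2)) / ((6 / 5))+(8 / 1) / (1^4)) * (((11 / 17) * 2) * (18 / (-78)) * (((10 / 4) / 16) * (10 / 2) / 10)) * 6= -25135 / 21216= -1.18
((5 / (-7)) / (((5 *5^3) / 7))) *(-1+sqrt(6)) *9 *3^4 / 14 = 729 / 1750 - 729 *sqrt(6) / 1750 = -0.60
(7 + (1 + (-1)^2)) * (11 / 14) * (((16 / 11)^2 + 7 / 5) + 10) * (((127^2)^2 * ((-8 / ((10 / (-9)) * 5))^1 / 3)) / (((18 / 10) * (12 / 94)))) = 99978528284479 / 1925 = 51936897810.12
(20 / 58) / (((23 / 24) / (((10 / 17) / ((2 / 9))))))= 10800 / 11339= 0.95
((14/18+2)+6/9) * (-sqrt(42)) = -31 * sqrt(42)/9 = -22.32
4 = 4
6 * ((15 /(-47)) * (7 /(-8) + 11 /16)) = 135 /376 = 0.36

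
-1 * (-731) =731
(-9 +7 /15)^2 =16384 /225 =72.82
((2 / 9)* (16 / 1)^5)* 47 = 98566144 / 9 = 10951793.78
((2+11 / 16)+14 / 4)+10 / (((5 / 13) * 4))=203 / 16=12.69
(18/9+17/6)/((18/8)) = 58/27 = 2.15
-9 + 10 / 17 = -143 / 17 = -8.41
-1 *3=-3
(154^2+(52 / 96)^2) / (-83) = -13660585 / 47808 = -285.74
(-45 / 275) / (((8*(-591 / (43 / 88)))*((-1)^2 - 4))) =-43 / 7627840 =-0.00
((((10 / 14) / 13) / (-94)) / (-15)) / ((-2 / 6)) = -1 / 8554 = -0.00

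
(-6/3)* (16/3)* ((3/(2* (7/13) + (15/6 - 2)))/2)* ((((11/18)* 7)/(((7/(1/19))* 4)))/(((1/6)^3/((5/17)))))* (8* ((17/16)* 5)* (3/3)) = -171600/779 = -220.28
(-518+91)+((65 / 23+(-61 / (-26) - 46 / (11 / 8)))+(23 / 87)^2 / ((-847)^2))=-1478384092309175 / 3247181095158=-455.28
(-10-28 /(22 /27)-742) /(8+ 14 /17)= -2941 /33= -89.12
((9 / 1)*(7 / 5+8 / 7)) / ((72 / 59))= 5251 / 280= 18.75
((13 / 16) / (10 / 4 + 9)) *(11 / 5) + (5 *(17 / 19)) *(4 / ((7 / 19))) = 313801 / 6440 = 48.73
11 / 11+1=2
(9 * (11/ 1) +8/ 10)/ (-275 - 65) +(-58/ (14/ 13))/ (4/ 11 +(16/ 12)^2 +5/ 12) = -257334809/ 12054700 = -21.35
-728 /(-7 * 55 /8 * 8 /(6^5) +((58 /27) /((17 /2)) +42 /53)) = -5100496128 /6975803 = -731.17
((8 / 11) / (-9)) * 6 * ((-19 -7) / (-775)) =-416 / 25575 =-0.02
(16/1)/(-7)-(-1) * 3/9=-41/21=-1.95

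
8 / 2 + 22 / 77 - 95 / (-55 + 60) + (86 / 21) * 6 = 69 / 7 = 9.86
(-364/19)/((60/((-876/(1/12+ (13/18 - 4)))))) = -956592/10925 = -87.56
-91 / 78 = -7 / 6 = -1.17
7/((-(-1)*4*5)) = 7/20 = 0.35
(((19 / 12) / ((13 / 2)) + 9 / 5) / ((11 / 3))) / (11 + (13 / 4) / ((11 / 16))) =797 / 22490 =0.04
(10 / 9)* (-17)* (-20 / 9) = 3400 / 81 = 41.98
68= 68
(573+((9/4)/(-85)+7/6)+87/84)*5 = 1026689/357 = 2875.88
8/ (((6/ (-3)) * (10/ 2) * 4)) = -0.20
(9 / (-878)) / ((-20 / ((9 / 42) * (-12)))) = -81 / 61460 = -0.00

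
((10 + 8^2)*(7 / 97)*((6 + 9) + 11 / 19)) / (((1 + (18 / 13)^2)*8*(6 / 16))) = 25912432 / 2725797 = 9.51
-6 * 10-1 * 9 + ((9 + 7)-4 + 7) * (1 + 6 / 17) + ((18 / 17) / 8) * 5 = -2899 / 68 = -42.63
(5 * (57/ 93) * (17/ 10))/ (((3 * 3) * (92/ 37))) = 11951/ 51336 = 0.23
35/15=7/3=2.33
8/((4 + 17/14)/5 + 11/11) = 560/143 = 3.92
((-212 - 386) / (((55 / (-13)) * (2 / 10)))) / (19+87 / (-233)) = 905671 / 23870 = 37.94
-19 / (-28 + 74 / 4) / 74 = 1 / 37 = 0.03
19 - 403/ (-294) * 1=5989/ 294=20.37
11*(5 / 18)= 55 / 18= 3.06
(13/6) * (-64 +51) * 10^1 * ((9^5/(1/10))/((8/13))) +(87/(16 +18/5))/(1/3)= -52973347365/196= -270272180.43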